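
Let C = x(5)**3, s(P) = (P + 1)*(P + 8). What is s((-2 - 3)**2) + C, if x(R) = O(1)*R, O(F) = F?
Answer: 983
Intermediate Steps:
x(R) = R (x(R) = 1*R = R)
s(P) = (1 + P)*(8 + P)
C = 125 (C = 5**3 = 125)
s((-2 - 3)**2) + C = (8 + ((-2 - 3)**2)**2 + 9*(-2 - 3)**2) + 125 = (8 + ((-5)**2)**2 + 9*(-5)**2) + 125 = (8 + 25**2 + 9*25) + 125 = (8 + 625 + 225) + 125 = 858 + 125 = 983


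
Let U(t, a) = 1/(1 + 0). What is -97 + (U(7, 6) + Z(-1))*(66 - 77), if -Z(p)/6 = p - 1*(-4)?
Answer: 90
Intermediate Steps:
U(t, a) = 1 (U(t, a) = 1/1 = 1)
Z(p) = -24 - 6*p (Z(p) = -6*(p - 1*(-4)) = -6*(p + 4) = -6*(4 + p) = -24 - 6*p)
-97 + (U(7, 6) + Z(-1))*(66 - 77) = -97 + (1 + (-24 - 6*(-1)))*(66 - 77) = -97 + (1 + (-24 + 6))*(-11) = -97 + (1 - 18)*(-11) = -97 - 17*(-11) = -97 + 187 = 90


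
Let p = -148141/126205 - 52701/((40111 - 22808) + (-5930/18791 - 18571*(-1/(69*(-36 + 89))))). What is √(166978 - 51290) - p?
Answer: 27532646786016949/6526262054456020 + 2*√28922 ≈ 344.35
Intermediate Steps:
p = -27532646786016949/6526262054456020 (p = -148141*1/126205 - 52701/(17303 + (-5930*1/18791 - 18571/((-69*53)))) = -148141/126205 - 52701/(17303 + (-5930/18791 - 18571/(-3657))) = -148141/126205 - 52701/(17303 + (-5930/18791 - 18571*(-1/3657))) = -148141/126205 - 52701/(17303 + (-5930/18791 + 18571/3657)) = -148141/126205 - 52701/(17303 + 14229637/2987769) = -148141/126205 - 52701/51711596644/2987769 = -148141/126205 - 52701*2987769/51711596644 = -148141/126205 - 157458414069/51711596644 = -27532646786016949/6526262054456020 ≈ -4.2188)
√(166978 - 51290) - p = √(166978 - 51290) - 1*(-27532646786016949/6526262054456020) = √115688 + 27532646786016949/6526262054456020 = 2*√28922 + 27532646786016949/6526262054456020 = 27532646786016949/6526262054456020 + 2*√28922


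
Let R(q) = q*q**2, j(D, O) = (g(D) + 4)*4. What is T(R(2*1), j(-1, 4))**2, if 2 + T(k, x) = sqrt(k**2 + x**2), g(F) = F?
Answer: 212 - 16*sqrt(13) ≈ 154.31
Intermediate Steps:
j(D, O) = 16 + 4*D (j(D, O) = (D + 4)*4 = (4 + D)*4 = 16 + 4*D)
R(q) = q**3
T(k, x) = -2 + sqrt(k**2 + x**2)
T(R(2*1), j(-1, 4))**2 = (-2 + sqrt(((2*1)**3)**2 + (16 + 4*(-1))**2))**2 = (-2 + sqrt((2**3)**2 + (16 - 4)**2))**2 = (-2 + sqrt(8**2 + 12**2))**2 = (-2 + sqrt(64 + 144))**2 = (-2 + sqrt(208))**2 = (-2 + 4*sqrt(13))**2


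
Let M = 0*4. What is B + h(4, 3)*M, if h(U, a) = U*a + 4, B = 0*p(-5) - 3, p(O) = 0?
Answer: -3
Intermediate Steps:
M = 0
B = -3 (B = 0*0 - 3 = 0 - 3 = -3)
h(U, a) = 4 + U*a
B + h(4, 3)*M = -3 + (4 + 4*3)*0 = -3 + (4 + 12)*0 = -3 + 16*0 = -3 + 0 = -3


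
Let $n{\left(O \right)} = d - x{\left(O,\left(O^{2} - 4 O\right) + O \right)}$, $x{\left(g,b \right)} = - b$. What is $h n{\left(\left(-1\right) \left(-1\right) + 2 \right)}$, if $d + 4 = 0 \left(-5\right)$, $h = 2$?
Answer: $-8$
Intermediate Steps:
$d = -4$ ($d = -4 + 0 \left(-5\right) = -4 + 0 = -4$)
$n{\left(O \right)} = -4 + O^{2} - 3 O$ ($n{\left(O \right)} = -4 - - (\left(O^{2} - 4 O\right) + O) = -4 - - (O^{2} - 3 O) = -4 - \left(- O^{2} + 3 O\right) = -4 + \left(O^{2} - 3 O\right) = -4 + O^{2} - 3 O$)
$h n{\left(\left(-1\right) \left(-1\right) + 2 \right)} = 2 \left(-4 + \left(\left(-1\right) \left(-1\right) + 2\right) \left(-3 + \left(\left(-1\right) \left(-1\right) + 2\right)\right)\right) = 2 \left(-4 + \left(1 + 2\right) \left(-3 + \left(1 + 2\right)\right)\right) = 2 \left(-4 + 3 \left(-3 + 3\right)\right) = 2 \left(-4 + 3 \cdot 0\right) = 2 \left(-4 + 0\right) = 2 \left(-4\right) = -8$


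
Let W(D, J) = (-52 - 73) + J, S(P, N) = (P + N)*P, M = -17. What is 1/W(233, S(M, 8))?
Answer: 1/28 ≈ 0.035714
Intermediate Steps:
S(P, N) = P*(N + P) (S(P, N) = (N + P)*P = P*(N + P))
W(D, J) = -125 + J
1/W(233, S(M, 8)) = 1/(-125 - 17*(8 - 17)) = 1/(-125 - 17*(-9)) = 1/(-125 + 153) = 1/28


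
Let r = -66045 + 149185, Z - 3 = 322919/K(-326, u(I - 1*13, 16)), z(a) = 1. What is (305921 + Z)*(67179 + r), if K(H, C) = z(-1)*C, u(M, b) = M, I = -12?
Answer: 1101113882739/25 ≈ 4.4045e+10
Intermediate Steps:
K(H, C) = C (K(H, C) = 1*C = C)
Z = -322844/25 (Z = 3 + 322919/(-12 - 1*13) = 3 + 322919/(-12 - 13) = 3 + 322919/(-25) = 3 + 322919*(-1/25) = 3 - 322919/25 = -322844/25 ≈ -12914.)
r = 83140
(305921 + Z)*(67179 + r) = (305921 - 322844/25)*(67179 + 83140) = (7325181/25)*150319 = 1101113882739/25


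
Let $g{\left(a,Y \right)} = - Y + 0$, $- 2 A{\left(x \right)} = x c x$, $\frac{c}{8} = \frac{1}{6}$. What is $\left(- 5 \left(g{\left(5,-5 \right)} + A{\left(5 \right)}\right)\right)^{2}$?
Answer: $\frac{30625}{9} \approx 3402.8$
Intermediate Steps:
$c = \frac{4}{3}$ ($c = \frac{8}{6} = 8 \cdot \frac{1}{6} = \frac{4}{3} \approx 1.3333$)
$A{\left(x \right)} = - \frac{2 x^{2}}{3}$ ($A{\left(x \right)} = - \frac{x \frac{4}{3} x}{2} = - \frac{\frac{4 x}{3} x}{2} = - \frac{\frac{4}{3} x^{2}}{2} = - \frac{2 x^{2}}{3}$)
$g{\left(a,Y \right)} = - Y$
$\left(- 5 \left(g{\left(5,-5 \right)} + A{\left(5 \right)}\right)\right)^{2} = \left(- 5 \left(\left(-1\right) \left(-5\right) - \frac{2 \cdot 5^{2}}{3}\right)\right)^{2} = \left(- 5 \left(5 - \frac{50}{3}\right)\right)^{2} = \left(\left(-5\right) \left(- \frac{35}{3}\right)\right)^{2} = \left(\frac{175}{3}\right)^{2} = \frac{30625}{9}$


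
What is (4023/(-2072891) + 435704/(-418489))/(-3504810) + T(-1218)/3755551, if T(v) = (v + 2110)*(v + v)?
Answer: -6606431057971223546199719/11418226568012810542626690 ≈ -0.57859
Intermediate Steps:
T(v) = 2*v*(2110 + v) (T(v) = (2110 + v)*(2*v) = 2*v*(2110 + v))
(4023/(-2072891) + 435704/(-418489))/(-3504810) + T(-1218)/3755551 = (4023/(-2072891) + 435704/(-418489))/(-3504810) + (2*(-1218)*(2110 - 1218))/3755551 = (4023*(-1/2072891) + 435704*(-1/418489))*(-1/3504810) + (2*(-1218)*892)*(1/3755551) = (-4023/2072891 - 435704/418489)*(-1/3504810) - 2172912*1/3755551 = -904850481511/867482081699*(-1/3504810) - 2172912/3755551 = 904850481511/3040359874759472190 - 2172912/3755551 = -6606431057971223546199719/11418226568012810542626690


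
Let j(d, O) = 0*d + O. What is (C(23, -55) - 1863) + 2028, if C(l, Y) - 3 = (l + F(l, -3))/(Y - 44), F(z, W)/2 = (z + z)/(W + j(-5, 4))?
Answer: 16517/99 ≈ 166.84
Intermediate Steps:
j(d, O) = O (j(d, O) = 0 + O = O)
F(z, W) = 4*z/(4 + W) (F(z, W) = 2*((z + z)/(W + 4)) = 2*((2*z)/(4 + W)) = 2*(2*z/(4 + W)) = 4*z/(4 + W))
C(l, Y) = 3 + 5*l/(-44 + Y) (C(l, Y) = 3 + (l + 4*l/(4 - 3))/(Y - 44) = 3 + (l + 4*l/1)/(-44 + Y) = 3 + (l + 4*l*1)/(-44 + Y) = 3 + (l + 4*l)/(-44 + Y) = 3 + (5*l)/(-44 + Y) = 3 + 5*l/(-44 + Y))
(C(23, -55) - 1863) + 2028 = ((-132 + 3*(-55) + 5*23)/(-44 - 55) - 1863) + 2028 = ((-132 - 165 + 115)/(-99) - 1863) + 2028 = (-1/99*(-182) - 1863) + 2028 = (182/99 - 1863) + 2028 = -184255/99 + 2028 = 16517/99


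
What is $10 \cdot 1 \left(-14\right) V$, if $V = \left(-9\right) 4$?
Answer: $5040$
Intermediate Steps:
$V = -36$
$10 \cdot 1 \left(-14\right) V = 10 \cdot 1 \left(-14\right) \left(-36\right) = 10 \left(-14\right) \left(-36\right) = \left(-140\right) \left(-36\right) = 5040$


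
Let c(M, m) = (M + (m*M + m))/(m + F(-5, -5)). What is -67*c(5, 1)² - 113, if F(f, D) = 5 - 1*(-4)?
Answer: -19407/100 ≈ -194.07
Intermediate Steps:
F(f, D) = 9 (F(f, D) = 5 + 4 = 9)
c(M, m) = (M + m + M*m)/(9 + m) (c(M, m) = (M + (m*M + m))/(m + 9) = (M + (M*m + m))/(9 + m) = (M + (m + M*m))/(9 + m) = (M + m + M*m)/(9 + m))
-67*c(5, 1)² - 113 = -67*(5 + 1 + 5*1)²/(9 + 1)² - 113 = -67*(5 + 1 + 5)²/100 - 113 = -67*((⅒)*11)² - 113 = -67*(11/10)² - 113 = -67*121/100 - 113 = -8107/100 - 113 = -19407/100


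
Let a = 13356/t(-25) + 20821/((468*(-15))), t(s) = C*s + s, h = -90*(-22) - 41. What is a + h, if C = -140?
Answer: 9464468329/4878900 ≈ 1939.9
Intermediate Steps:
h = 1939 (h = 1980 - 41 = 1939)
t(s) = -139*s (t(s) = -140*s + s = -139*s)
a = 4281229/4878900 (a = 13356/((-139*(-25))) + 20821/((468*(-15))) = 13356/3475 + 20821/(-7020) = 13356*(1/3475) + 20821*(-1/7020) = 13356/3475 - 20821/7020 = 4281229/4878900 ≈ 0.87750)
a + h = 4281229/4878900 + 1939 = 9464468329/4878900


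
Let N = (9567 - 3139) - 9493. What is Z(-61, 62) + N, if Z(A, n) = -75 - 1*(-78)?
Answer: -3062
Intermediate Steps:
Z(A, n) = 3 (Z(A, n) = -75 + 78 = 3)
N = -3065 (N = 6428 - 9493 = -3065)
Z(-61, 62) + N = 3 - 3065 = -3062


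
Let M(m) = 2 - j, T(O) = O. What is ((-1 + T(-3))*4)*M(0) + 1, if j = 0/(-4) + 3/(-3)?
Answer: -47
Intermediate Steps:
j = -1 (j = 0*(-¼) + 3*(-⅓) = 0 - 1 = -1)
M(m) = 3 (M(m) = 2 - 1*(-1) = 2 + 1 = 3)
((-1 + T(-3))*4)*M(0) + 1 = ((-1 - 3)*4)*3 + 1 = -4*4*3 + 1 = -16*3 + 1 = -48 + 1 = -47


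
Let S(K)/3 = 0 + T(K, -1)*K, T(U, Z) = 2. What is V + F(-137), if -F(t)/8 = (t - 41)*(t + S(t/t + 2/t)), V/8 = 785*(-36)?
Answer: -56546576/137 ≈ -4.1275e+5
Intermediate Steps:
V = -226080 (V = 8*(785*(-36)) = 8*(-28260) = -226080)
S(K) = 6*K (S(K) = 3*(0 + 2*K) = 3*(2*K) = 6*K)
F(t) = -8*(-41 + t)*(6 + t + 12/t) (F(t) = -8*(t - 41)*(t + 6*(t/t + 2/t)) = -8*(-41 + t)*(t + 6*(1 + 2/t)) = -8*(-41 + t)*(t + (6 + 12/t)) = -8*(-41 + t)*(6 + t + 12/t))
V + F(-137) = -226080 + (1872 - 8*(-137)² + 280*(-137) + 3936/(-137)) = -226080 + (1872 - 8*18769 - 38360 + 3936*(-1/137)) = -226080 + (1872 - 150152 - 38360 - 3936/137) = -226080 - 25573616/137 = -56546576/137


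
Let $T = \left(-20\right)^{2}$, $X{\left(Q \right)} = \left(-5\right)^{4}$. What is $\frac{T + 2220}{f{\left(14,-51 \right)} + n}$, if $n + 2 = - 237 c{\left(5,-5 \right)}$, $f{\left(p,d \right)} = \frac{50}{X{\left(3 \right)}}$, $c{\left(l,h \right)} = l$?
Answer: $- \frac{65500}{29673} \approx -2.2074$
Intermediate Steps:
$X{\left(Q \right)} = 625$
$f{\left(p,d \right)} = \frac{2}{25}$ ($f{\left(p,d \right)} = \frac{50}{625} = 50 \cdot \frac{1}{625} = \frac{2}{25}$)
$T = 400$
$n = -1187$ ($n = -2 - 1185 = -1187$)
$\frac{T + 2220}{f{\left(14,-51 \right)} + n} = \frac{400 + 2220}{\frac{2}{25} - 1187} = \frac{2620}{- \frac{29673}{25}} = 2620 \left(- \frac{25}{29673}\right) = - \frac{65500}{29673}$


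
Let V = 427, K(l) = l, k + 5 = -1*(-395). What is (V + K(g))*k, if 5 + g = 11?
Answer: 168870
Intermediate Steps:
g = 6 (g = -5 + 11 = 6)
k = 390 (k = -5 - 1*(-395) = -5 + 395 = 390)
(V + K(g))*k = (427 + 6)*390 = 433*390 = 168870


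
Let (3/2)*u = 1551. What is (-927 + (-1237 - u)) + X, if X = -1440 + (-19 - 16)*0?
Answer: -4638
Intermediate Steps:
u = 1034 (u = (2/3)*1551 = 1034)
X = -1440 (X = -1440 - 35*0 = -1440 + 0 = -1440)
(-927 + (-1237 - u)) + X = (-927 + (-1237 - 1*1034)) - 1440 = (-927 + (-1237 - 1034)) - 1440 = (-927 - 2271) - 1440 = -3198 - 1440 = -4638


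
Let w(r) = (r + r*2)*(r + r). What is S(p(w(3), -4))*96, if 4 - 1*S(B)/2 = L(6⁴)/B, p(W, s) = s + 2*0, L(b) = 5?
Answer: 1008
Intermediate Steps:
w(r) = 6*r² (w(r) = (r + 2*r)*(2*r) = (3*r)*(2*r) = 6*r²)
p(W, s) = s (p(W, s) = s + 0 = s)
S(B) = 8 - 10/B
S(p(w(3), -4))*96 = (8 - 10/(-4))*96 = (8 - 10*(-¼))*96 = (8 + 5/2)*96 = (21/2)*96 = 1008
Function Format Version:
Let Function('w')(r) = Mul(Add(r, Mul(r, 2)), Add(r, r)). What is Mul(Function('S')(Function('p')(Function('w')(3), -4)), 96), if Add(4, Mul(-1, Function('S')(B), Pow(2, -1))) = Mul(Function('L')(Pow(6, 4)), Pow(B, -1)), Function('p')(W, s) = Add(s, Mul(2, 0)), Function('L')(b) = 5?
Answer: 1008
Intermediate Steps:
Function('w')(r) = Mul(6, Pow(r, 2)) (Function('w')(r) = Mul(Add(r, Mul(2, r)), Mul(2, r)) = Mul(Mul(3, r), Mul(2, r)) = Mul(6, Pow(r, 2)))
Function('p')(W, s) = s (Function('p')(W, s) = Add(s, 0) = s)
Function('S')(B) = Add(8, Mul(-10, Pow(B, -1))) (Function('S')(B) = Add(8, Mul(-2, Mul(5, Pow(B, -1)))) = Add(8, Mul(-10, Pow(B, -1))))
Mul(Function('S')(Function('p')(Function('w')(3), -4)), 96) = Mul(Add(8, Mul(-10, Pow(-4, -1))), 96) = Mul(Add(8, Mul(-10, Rational(-1, 4))), 96) = Mul(Add(8, Rational(5, 2)), 96) = Mul(Rational(21, 2), 96) = 1008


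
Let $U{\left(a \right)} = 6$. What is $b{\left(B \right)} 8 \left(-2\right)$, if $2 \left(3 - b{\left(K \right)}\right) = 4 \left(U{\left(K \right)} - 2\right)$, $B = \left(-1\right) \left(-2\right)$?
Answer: $80$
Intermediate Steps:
$B = 2$
$b{\left(K \right)} = -5$ ($b{\left(K \right)} = 3 - \frac{4 \left(6 - 2\right)}{2} = 3 - \frac{4 \cdot 4}{2} = 3 - 8 = -5$)
$b{\left(B \right)} 8 \left(-2\right) = \left(-5\right) 8 \left(-2\right) = \left(-40\right) \left(-2\right) = 80$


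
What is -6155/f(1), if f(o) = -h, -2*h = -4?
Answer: 6155/2 ≈ 3077.5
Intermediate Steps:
h = 2 (h = -1/2*(-4) = 2)
f(o) = -2 (f(o) = -1*2 = -2)
-6155/f(1) = -6155/(-2) = -6155*(-1/2) = 6155/2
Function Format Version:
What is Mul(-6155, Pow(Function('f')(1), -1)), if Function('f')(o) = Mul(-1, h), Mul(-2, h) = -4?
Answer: Rational(6155, 2) ≈ 3077.5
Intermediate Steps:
h = 2 (h = Mul(Rational(-1, 2), -4) = 2)
Function('f')(o) = -2 (Function('f')(o) = Mul(-1, 2) = -2)
Mul(-6155, Pow(Function('f')(1), -1)) = Mul(-6155, Pow(-2, -1)) = Mul(-6155, Rational(-1, 2)) = Rational(6155, 2)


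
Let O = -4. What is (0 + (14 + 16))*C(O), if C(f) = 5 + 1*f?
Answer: 30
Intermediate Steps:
C(f) = 5 + f
(0 + (14 + 16))*C(O) = (0 + (14 + 16))*(5 - 4) = (0 + 30)*1 = 30*1 = 30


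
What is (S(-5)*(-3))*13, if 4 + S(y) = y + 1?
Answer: 312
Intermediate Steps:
S(y) = -3 + y (S(y) = -4 + (y + 1) = -4 + (1 + y) = -3 + y)
(S(-5)*(-3))*13 = ((-3 - 5)*(-3))*13 = -8*(-3)*13 = 24*13 = 312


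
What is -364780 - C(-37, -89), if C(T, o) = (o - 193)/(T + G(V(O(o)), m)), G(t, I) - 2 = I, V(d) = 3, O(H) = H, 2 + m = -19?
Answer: -10213981/28 ≈ -3.6479e+5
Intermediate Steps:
m = -21 (m = -2 - 19 = -21)
G(t, I) = 2 + I
C(T, o) = (-193 + o)/(-19 + T) (C(T, o) = (o - 193)/(T + (2 - 21)) = (-193 + o)/(T - 19) = (-193 + o)/(-19 + T))
-364780 - C(-37, -89) = -364780 - (-193 - 89)/(-19 - 37) = -364780 - (-282)/(-56) = -364780 - (-1)*(-282)/56 = -364780 - 1*141/28 = -364780 - 141/28 = -10213981/28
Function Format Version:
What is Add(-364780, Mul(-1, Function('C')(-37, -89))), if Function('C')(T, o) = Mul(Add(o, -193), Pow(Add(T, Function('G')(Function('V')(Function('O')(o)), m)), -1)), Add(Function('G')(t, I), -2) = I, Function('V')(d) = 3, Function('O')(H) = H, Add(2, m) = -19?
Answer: Rational(-10213981, 28) ≈ -3.6479e+5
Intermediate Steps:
m = -21 (m = Add(-2, -19) = -21)
Function('G')(t, I) = Add(2, I)
Function('C')(T, o) = Mul(Pow(Add(-19, T), -1), Add(-193, o)) (Function('C')(T, o) = Mul(Add(o, -193), Pow(Add(T, Add(2, -21)), -1)) = Mul(Add(-193, o), Pow(Add(T, -19), -1)) = Mul(Add(-193, o), Pow(Add(-19, T), -1)) = Mul(Pow(Add(-19, T), -1), Add(-193, o)))
Add(-364780, Mul(-1, Function('C')(-37, -89))) = Add(-364780, Mul(-1, Mul(Pow(Add(-19, -37), -1), Add(-193, -89)))) = Add(-364780, Mul(-1, Mul(Pow(-56, -1), -282))) = Add(-364780, Mul(-1, Mul(Rational(-1, 56), -282))) = Add(-364780, Mul(-1, Rational(141, 28))) = Add(-364780, Rational(-141, 28)) = Rational(-10213981, 28)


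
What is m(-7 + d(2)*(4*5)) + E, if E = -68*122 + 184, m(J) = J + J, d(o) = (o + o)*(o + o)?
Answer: -7486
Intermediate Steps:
d(o) = 4*o² (d(o) = (2*o)*(2*o) = 4*o²)
m(J) = 2*J
E = -8112 (E = -8296 + 184 = -8112)
m(-7 + d(2)*(4*5)) + E = 2*(-7 + (4*2²)*(4*5)) - 8112 = 2*(-7 + (4*4)*20) - 8112 = 2*(-7 + 16*20) - 8112 = 2*(-7 + 320) - 8112 = 2*313 - 8112 = 626 - 8112 = -7486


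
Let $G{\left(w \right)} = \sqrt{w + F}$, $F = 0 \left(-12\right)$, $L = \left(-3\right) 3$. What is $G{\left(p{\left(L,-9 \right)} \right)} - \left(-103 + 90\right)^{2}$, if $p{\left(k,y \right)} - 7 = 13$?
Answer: $-169 + 2 \sqrt{5} \approx -164.53$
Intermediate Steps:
$L = -9$
$p{\left(k,y \right)} = 20$ ($p{\left(k,y \right)} = 7 + 13 = 20$)
$F = 0$
$G{\left(w \right)} = \sqrt{w}$ ($G{\left(w \right)} = \sqrt{w + 0} = \sqrt{w}$)
$G{\left(p{\left(L,-9 \right)} \right)} - \left(-103 + 90\right)^{2} = \sqrt{20} - \left(-103 + 90\right)^{2} = 2 \sqrt{5} - \left(-13\right)^{2} = 2 \sqrt{5} - 169 = -169 + 2 \sqrt{5}$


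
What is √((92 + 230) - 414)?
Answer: 2*I*√23 ≈ 9.5917*I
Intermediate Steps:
√((92 + 230) - 414) = √(322 - 414) = √(-92) = 2*I*√23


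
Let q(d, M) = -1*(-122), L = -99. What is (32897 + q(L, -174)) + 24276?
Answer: 57295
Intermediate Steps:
q(d, M) = 122
(32897 + q(L, -174)) + 24276 = (32897 + 122) + 24276 = 33019 + 24276 = 57295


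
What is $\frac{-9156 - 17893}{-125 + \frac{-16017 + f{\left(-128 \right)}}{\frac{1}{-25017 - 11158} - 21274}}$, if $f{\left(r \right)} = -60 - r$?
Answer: $\frac{1892414312509}{8692855800} \approx 217.7$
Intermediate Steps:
$\frac{-9156 - 17893}{-125 + \frac{-16017 + f{\left(-128 \right)}}{\frac{1}{-25017 - 11158} - 21274}} = \frac{-9156 - 17893}{-125 + \frac{-16017 - -68}{\frac{1}{-25017 - 11158} - 21274}} = - \frac{27049}{-125 + \frac{-16017 + \left(-60 + 128\right)}{\frac{1}{-36175} - 21274}} = - \frac{27049}{-125 + \frac{-16017 + 68}{- \frac{1}{36175} - 21274}} = - \frac{27049}{-125 - \frac{15949}{- \frac{769586951}{36175}}} = - \frac{27049}{-125 - - \frac{576955075}{769586951}} = - \frac{27049}{-125 + \frac{576955075}{769586951}} = - \frac{27049}{- \frac{95621413800}{769586951}} = \left(-27049\right) \left(- \frac{769586951}{95621413800}\right) = \frac{1892414312509}{8692855800}$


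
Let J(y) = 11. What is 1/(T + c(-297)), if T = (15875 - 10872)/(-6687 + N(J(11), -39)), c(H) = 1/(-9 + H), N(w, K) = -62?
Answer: -121482/90451 ≈ -1.3431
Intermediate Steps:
T = -5003/6749 (T = (15875 - 10872)/(-6687 - 62) = 5003/(-6749) = 5003*(-1/6749) = -5003/6749 ≈ -0.74129)
1/(T + c(-297)) = 1/(-5003/6749 + 1/(-9 - 297)) = 1/(-5003/6749 + 1/(-306)) = 1/(-5003/6749 - 1/306) = 1/(-90451/121482) = -121482/90451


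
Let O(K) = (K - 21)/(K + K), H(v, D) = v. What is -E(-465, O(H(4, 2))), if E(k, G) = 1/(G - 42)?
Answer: 8/353 ≈ 0.022663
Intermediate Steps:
O(K) = (-21 + K)/(2*K) (O(K) = (-21 + K)/((2*K)) = (-21 + K)*(1/(2*K)) = (-21 + K)/(2*K))
E(k, G) = 1/(-42 + G)
-E(-465, O(H(4, 2))) = -1/(-42 + (½)*(-21 + 4)/4) = -1/(-42 + (½)*(¼)*(-17)) = -1/(-42 - 17/8) = -1/(-353/8) = -1*(-8/353) = 8/353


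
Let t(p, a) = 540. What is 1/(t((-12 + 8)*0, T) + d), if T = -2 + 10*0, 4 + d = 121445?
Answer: 1/121981 ≈ 8.1980e-6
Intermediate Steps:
d = 121441 (d = -4 + 121445 = 121441)
T = -2 (T = -2 + 0 = -2)
1/(t((-12 + 8)*0, T) + d) = 1/(540 + 121441) = 1/121981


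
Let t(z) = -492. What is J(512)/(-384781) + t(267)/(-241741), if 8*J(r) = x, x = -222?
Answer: 784082259/372069374884 ≈ 0.0021074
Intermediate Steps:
J(r) = -111/4 (J(r) = (⅛)*(-222) = -111/4)
J(512)/(-384781) + t(267)/(-241741) = -111/4/(-384781) - 492/(-241741) = -111/4*(-1/384781) - 492*(-1/241741) = 111/1539124 + 492/241741 = 784082259/372069374884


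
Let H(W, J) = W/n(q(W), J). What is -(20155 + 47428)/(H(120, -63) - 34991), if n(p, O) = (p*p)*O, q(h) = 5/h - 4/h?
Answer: 473081/436937 ≈ 1.0827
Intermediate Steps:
q(h) = 1/h
n(p, O) = O*p² (n(p, O) = p²*O = O*p²)
H(W, J) = W³/J (H(W, J) = W/((J*(1/W)²)) = W/((J/W²)) = W*(W²/J) = W³/J)
-(20155 + 47428)/(H(120, -63) - 34991) = -(20155 + 47428)/(120³/(-63) - 34991) = -67583/(-1/63*1728000 - 34991) = -67583/(-192000/7 - 34991) = -67583/(-436937/7) = -67583*(-7)/436937 = -1*(-473081/436937) = 473081/436937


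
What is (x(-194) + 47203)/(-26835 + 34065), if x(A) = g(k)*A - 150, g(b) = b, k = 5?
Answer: 15361/2410 ≈ 6.3739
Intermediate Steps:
x(A) = -150 + 5*A (x(A) = 5*A - 150 = -150 + 5*A)
(x(-194) + 47203)/(-26835 + 34065) = ((-150 + 5*(-194)) + 47203)/(-26835 + 34065) = ((-150 - 970) + 47203)/7230 = (-1120 + 47203)*(1/7230) = 46083*(1/7230) = 15361/2410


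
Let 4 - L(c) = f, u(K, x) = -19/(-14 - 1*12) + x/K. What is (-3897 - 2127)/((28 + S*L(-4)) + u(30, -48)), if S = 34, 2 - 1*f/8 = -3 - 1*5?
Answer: 783120/332393 ≈ 2.3560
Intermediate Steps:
f = 80 (f = 16 - 8*(-3 - 1*5) = 16 - 8*(-3 - 5) = 16 - 8*(-8) = 16 + 64 = 80)
u(K, x) = 19/26 + x/K (u(K, x) = -19/(-14 - 12) + x/K = -19/(-26) + x/K = -19*(-1/26) + x/K = 19/26 + x/K)
L(c) = -76 (L(c) = 4 - 1*80 = 4 - 80 = -76)
(-3897 - 2127)/((28 + S*L(-4)) + u(30, -48)) = (-3897 - 2127)/((28 + 34*(-76)) + (19/26 - 48/30)) = -6024/((28 - 2584) + (19/26 - 48*1/30)) = -6024/(-2556 + (19/26 - 8/5)) = -6024/(-2556 - 113/130) = -6024/(-332393/130) = -6024*(-130/332393) = 783120/332393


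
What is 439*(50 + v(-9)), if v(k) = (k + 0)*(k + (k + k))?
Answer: 128627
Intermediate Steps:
v(k) = 3*k² (v(k) = k*(k + 2*k) = k*(3*k) = 3*k²)
439*(50 + v(-9)) = 439*(50 + 3*(-9)²) = 439*(50 + 3*81) = 439*(50 + 243) = 439*293 = 128627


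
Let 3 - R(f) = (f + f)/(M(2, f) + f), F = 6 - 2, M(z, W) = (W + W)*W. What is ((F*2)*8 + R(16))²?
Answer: 4879681/1089 ≈ 4480.9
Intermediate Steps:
M(z, W) = 2*W² (M(z, W) = (2*W)*W = 2*W²)
F = 4
R(f) = 3 - 2*f/(f + 2*f²) (R(f) = 3 - (f + f)/(2*f² + f) = 3 - 2*f/(f + 2*f²))
((F*2)*8 + R(16))² = ((4*2)*8 + (1 + 6*16)/(1 + 2*16))² = (8*8 + (1 + 96)/(1 + 32))² = (64 + 97/33)² = (2209/33)² = 4879681/1089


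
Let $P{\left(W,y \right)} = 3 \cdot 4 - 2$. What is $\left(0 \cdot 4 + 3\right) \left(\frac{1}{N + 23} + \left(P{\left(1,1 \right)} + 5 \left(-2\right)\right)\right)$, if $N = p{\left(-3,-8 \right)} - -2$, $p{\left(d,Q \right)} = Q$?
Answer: $\frac{3}{17} \approx 0.17647$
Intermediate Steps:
$P{\left(W,y \right)} = 10$ ($P{\left(W,y \right)} = 12 - 2 = 10$)
$N = -6$ ($N = -8 - -2 = -8 + 2 = -6$)
$\left(0 \cdot 4 + 3\right) \left(\frac{1}{N + 23} + \left(P{\left(1,1 \right)} + 5 \left(-2\right)\right)\right) = \left(0 \cdot 4 + 3\right) \left(\frac{1}{-6 + 23} + \left(10 + 5 \left(-2\right)\right)\right) = \left(0 + 3\right) \left(\frac{1}{17} + \left(10 - 10\right)\right) = 3 \left(\frac{1}{17} + 0\right) = 3 \cdot \frac{1}{17} = \frac{3}{17}$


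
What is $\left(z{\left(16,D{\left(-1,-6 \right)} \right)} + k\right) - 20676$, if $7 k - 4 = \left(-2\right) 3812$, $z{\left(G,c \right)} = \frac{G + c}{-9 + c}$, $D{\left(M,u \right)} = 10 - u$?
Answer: $-21760$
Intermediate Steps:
$z{\left(G,c \right)} = \frac{G + c}{-9 + c}$
$k = - \frac{7620}{7}$ ($k = \frac{4}{7} + \frac{\left(-2\right) 3812}{7} = \frac{4}{7} + \frac{1}{7} \left(-7624\right) = \frac{4}{7} - \frac{7624}{7} = - \frac{7620}{7} \approx -1088.6$)
$\left(z{\left(16,D{\left(-1,-6 \right)} \right)} + k\right) - 20676 = \left(\frac{16 + \left(10 - -6\right)}{-9 + \left(10 - -6\right)} - \frac{7620}{7}\right) - 20676 = \left(\frac{16 + \left(10 + 6\right)}{-9 + \left(10 + 6\right)} - \frac{7620}{7}\right) - 20676 = \left(\frac{16 + 16}{-9 + 16} - \frac{7620}{7}\right) - 20676 = \left(\frac{1}{7} \cdot 32 - \frac{7620}{7}\right) - 20676 = \left(\frac{32}{7} - \frac{7620}{7}\right) - 20676 = -1084 - 20676 = -21760$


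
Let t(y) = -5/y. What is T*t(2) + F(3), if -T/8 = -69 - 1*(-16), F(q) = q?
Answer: -1057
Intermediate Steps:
T = 424 (T = -8*(-69 - 1*(-16)) = -8*(-69 + 16) = -8*(-53) = 424)
T*t(2) + F(3) = 424*(-5/2) + 3 = -1060 + 3 = -1057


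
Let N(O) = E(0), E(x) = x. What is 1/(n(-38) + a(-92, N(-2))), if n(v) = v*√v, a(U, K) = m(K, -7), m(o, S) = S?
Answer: I/(-7*I + 38*√38) ≈ -0.00012746 + 0.0042652*I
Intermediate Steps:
N(O) = 0
a(U, K) = -7
n(v) = v^(3/2)
1/(n(-38) + a(-92, N(-2))) = 1/((-38)^(3/2) - 7) = 1/(-38*I*√38 - 7) = 1/(-7 - 38*I*√38)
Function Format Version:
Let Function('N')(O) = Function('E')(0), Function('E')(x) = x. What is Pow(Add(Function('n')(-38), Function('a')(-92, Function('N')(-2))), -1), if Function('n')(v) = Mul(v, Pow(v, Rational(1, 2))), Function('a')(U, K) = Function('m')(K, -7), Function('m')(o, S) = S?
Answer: Mul(I, Pow(Add(Mul(-7, I), Mul(38, Pow(38, Rational(1, 2)))), -1)) ≈ Add(-0.00012746, Mul(0.0042652, I))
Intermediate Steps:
Function('N')(O) = 0
Function('a')(U, K) = -7
Function('n')(v) = Pow(v, Rational(3, 2))
Pow(Add(Function('n')(-38), Function('a')(-92, Function('N')(-2))), -1) = Pow(Add(Pow(-38, Rational(3, 2)), -7), -1) = Pow(Add(Mul(-38, I, Pow(38, Rational(1, 2))), -7), -1) = Pow(Add(-7, Mul(-38, I, Pow(38, Rational(1, 2)))), -1)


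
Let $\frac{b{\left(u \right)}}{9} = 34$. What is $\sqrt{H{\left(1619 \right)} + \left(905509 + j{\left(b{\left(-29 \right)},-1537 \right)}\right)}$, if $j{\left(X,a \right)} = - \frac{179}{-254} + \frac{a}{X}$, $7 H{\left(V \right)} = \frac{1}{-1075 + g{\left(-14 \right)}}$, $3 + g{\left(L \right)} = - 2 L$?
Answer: $\frac{13 \sqrt{1101407094562406}}{453390} \approx 951.58$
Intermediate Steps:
$b{\left(u \right)} = 306$ ($b{\left(u \right)} = 9 \cdot 34 = 306$)
$g{\left(L \right)} = -3 - 2 L$
$H{\left(V \right)} = - \frac{1}{7350}$ ($H{\left(V \right)} = \frac{1}{7 \left(-1075 - -25\right)} = \frac{1}{7 \left(-1075 + \left(-3 + 28\right)\right)} = \frac{1}{7 \left(-1075 + 25\right)} = \frac{1}{7 \left(-1050\right)} = \frac{1}{7} \left(- \frac{1}{1050}\right) = - \frac{1}{7350}$)
$j{\left(X,a \right)} = \frac{179}{254} + \frac{a}{X}$ ($j{\left(X,a \right)} = \left(-179\right) \left(- \frac{1}{254}\right) + \frac{a}{X} = \frac{179}{254} + \frac{a}{X}$)
$\sqrt{H{\left(1619 \right)} + \left(905509 + j{\left(b{\left(-29 \right)},-1537 \right)}\right)} = \sqrt{- \frac{1}{7350} + \left(905509 + \left(\frac{179}{254} - \frac{1537}{306}\right)\right)} = \sqrt{- \frac{1}{7350} + \left(905509 - \frac{83906}{19431}\right)} = \sqrt{- \frac{1}{7350} + \frac{17594861473}{19431}} = \sqrt{\frac{43107410602373}{47605950}} = \frac{13 \sqrt{1101407094562406}}{453390}$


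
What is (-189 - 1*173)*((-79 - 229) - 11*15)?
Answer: 171226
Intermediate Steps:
(-189 - 1*173)*((-79 - 229) - 11*15) = (-189 - 173)*(-308 - 165) = -362*(-473) = 171226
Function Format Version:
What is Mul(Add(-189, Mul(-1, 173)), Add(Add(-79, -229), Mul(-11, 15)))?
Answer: 171226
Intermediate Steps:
Mul(Add(-189, Mul(-1, 173)), Add(Add(-79, -229), Mul(-11, 15))) = Mul(Add(-189, -173), Add(-308, -165)) = Mul(-362, -473) = 171226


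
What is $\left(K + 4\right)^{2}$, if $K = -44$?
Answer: $1600$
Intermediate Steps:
$\left(K + 4\right)^{2} = \left(-44 + 4\right)^{2} = \left(-40\right)^{2} = 1600$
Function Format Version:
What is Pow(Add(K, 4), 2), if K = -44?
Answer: 1600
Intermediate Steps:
Pow(Add(K, 4), 2) = Pow(Add(-44, 4), 2) = Pow(-40, 2) = 1600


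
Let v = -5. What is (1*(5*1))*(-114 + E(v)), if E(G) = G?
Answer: -595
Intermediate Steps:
(1*(5*1))*(-114 + E(v)) = (1*(5*1))*(-114 - 5) = (1*5)*(-119) = 5*(-119) = -595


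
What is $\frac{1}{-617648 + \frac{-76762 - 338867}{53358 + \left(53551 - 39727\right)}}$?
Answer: $- \frac{22394}{13831747855} \approx -1.619 \cdot 10^{-6}$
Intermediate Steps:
$\frac{1}{-617648 + \frac{-76762 - 338867}{53358 + \left(53551 - 39727\right)}} = \frac{1}{-617648 - \frac{415629}{53358 + \left(53551 - 39727\right)}} = \frac{1}{-617648 - \frac{415629}{53358 + 13824}} = \frac{1}{-617648 - \frac{415629}{67182}} = \frac{1}{-617648 - \frac{138543}{22394}} = \frac{1}{- \frac{13831747855}{22394}} = - \frac{22394}{13831747855}$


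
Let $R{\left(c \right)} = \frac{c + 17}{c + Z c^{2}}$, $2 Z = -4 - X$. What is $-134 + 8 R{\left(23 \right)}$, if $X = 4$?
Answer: $- \frac{280782}{2093} \approx -134.15$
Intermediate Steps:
$Z = -4$ ($Z = \frac{-4 - 4}{2} = \frac{1}{2} \left(-8\right) = -4$)
$R{\left(c \right)} = \frac{17 + c}{c - 4 c^{2}}$ ($R{\left(c \right)} = \frac{c + 17}{c - 4 c^{2}} = \frac{17 + c}{c - 4 c^{2}}$)
$-134 + 8 R{\left(23 \right)} = -134 + 8 \frac{-17 - 23}{23 \left(-1 + 4 \cdot 23\right)} = -134 + 8 \frac{-17 - 23}{23 \left(-1 + 92\right)} = -134 + 8 \cdot \frac{1}{23} \cdot \frac{1}{91} \left(-40\right) = -134 + 8 \left(- \frac{40}{2093}\right) = -134 - \frac{320}{2093} = - \frac{280782}{2093}$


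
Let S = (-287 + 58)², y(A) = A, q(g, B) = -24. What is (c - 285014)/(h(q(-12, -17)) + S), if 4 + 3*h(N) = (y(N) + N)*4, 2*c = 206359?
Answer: -1091007/314254 ≈ -3.4717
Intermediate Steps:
c = 206359/2 (c = (½)*206359 = 206359/2 ≈ 1.0318e+5)
S = 52441 (S = (-229)² = 52441)
h(N) = -4/3 + 8*N/3 (h(N) = -4/3 + ((N + N)*4)/3 = -4/3 + ((2*N)*4)/3 = -4/3 + (8*N)/3 = -4/3 + 8*N/3)
(c - 285014)/(h(q(-12, -17)) + S) = (206359/2 - 285014)/((-4/3 + (8/3)*(-24)) + 52441) = -363669/(2*((-4/3 - 64) + 52441)) = -363669/(2*(-196/3 + 52441)) = -363669/(2*157127/3) = -363669/2*3/157127 = -1091007/314254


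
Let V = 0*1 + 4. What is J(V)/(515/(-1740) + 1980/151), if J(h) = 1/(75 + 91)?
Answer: 26274/55899421 ≈ 0.00047002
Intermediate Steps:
V = 4 (V = 0 + 4 = 4)
J(h) = 1/166
J(V)/(515/(-1740) + 1980/151) = 1/(166*(515/(-1740) + 1980/151)) = 1/(166*(515*(-1/1740) + 1980*(1/151))) = 1/(166*(-103/348 + 1980/151)) = 1/(166*(673487/52548)) = (1/166)*(52548/673487) = 26274/55899421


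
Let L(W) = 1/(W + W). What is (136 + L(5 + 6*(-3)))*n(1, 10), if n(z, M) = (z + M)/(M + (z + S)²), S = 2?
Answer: 38885/494 ≈ 78.715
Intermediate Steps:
L(W) = 1/(2*W)
n(z, M) = (M + z)/(M + (2 + z)²) (n(z, M) = (z + M)/(M + (z + 2)²) = (M + z)/(M + (2 + z)²))
(136 + L(5 + 6*(-3)))*n(1, 10) = (136 + 1/(2*(5 + 6*(-3))))*((10 + 1)/(10 + (2 + 1)²)) = (136 + 1/(2*(5 - 18)))*(11/(10 + 3²)) = (136 + (½)/(-13))*(11/(10 + 9)) = (136 + (½)*(-1/13))*(11/19) = (136 - 1/26)*((1/19)*11) = (3535/26)*(11/19) = 38885/494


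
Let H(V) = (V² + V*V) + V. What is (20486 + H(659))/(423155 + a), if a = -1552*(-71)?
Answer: 889707/533347 ≈ 1.6682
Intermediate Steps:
H(V) = V + 2*V² (H(V) = (V² + V²) + V = 2*V² + V = V + 2*V²)
a = 110192
(20486 + H(659))/(423155 + a) = (20486 + 659*(1 + 2*659))/(423155 + 110192) = (20486 + 659*(1 + 1318))/533347 = (20486 + 659*1319)*(1/533347) = (20486 + 869221)*(1/533347) = 889707*(1/533347) = 889707/533347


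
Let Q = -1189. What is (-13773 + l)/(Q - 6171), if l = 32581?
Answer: -2351/920 ≈ -2.5554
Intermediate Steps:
(-13773 + l)/(Q - 6171) = (-13773 + 32581)/(-1189 - 6171) = 18808/(-7360) = 18808*(-1/7360) = -2351/920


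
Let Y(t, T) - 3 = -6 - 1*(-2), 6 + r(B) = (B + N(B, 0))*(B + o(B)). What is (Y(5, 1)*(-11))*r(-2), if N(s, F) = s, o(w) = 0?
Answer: 22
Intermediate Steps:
r(B) = -6 + 2*B**2 (r(B) = -6 + (B + B)*(B + 0) = -6 + (2*B)*B = -6 + 2*B**2)
Y(t, T) = -1 (Y(t, T) = 3 + (-6 - 1*(-2)) = 3 + (-6 + 2) = 3 - 4 = -1)
(Y(5, 1)*(-11))*r(-2) = (-1*(-11))*(-6 + 2*(-2)**2) = 11*(-6 + 2*4) = 11*(-6 + 8) = 11*2 = 22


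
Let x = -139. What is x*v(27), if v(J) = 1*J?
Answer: -3753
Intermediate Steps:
v(J) = J
x*v(27) = -139*27 = -3753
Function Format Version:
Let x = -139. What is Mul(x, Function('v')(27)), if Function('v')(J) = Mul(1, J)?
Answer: -3753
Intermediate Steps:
Function('v')(J) = J
Mul(x, Function('v')(27)) = Mul(-139, 27) = -3753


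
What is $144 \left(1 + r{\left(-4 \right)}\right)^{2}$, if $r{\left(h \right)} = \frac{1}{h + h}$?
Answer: $\frac{441}{4} \approx 110.25$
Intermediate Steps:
$r{\left(h \right)} = \frac{1}{2 h}$
$144 \left(1 + r{\left(-4 \right)}\right)^{2} = 144 \left(1 + \frac{1}{2 \left(-4\right)}\right)^{2} = 144 \left(1 + \frac{1}{2} \left(- \frac{1}{4}\right)\right)^{2} = 144 \left(1 - \frac{1}{8}\right)^{2} = 144 \left(\frac{7}{8}\right)^{2} = 144 \cdot \frac{49}{64} = \frac{441}{4}$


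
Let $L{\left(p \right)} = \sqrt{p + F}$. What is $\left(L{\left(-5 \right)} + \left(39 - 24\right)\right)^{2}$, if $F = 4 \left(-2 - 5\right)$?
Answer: $\left(15 + i \sqrt{33}\right)^{2} \approx 192.0 + 172.34 i$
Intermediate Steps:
$F = -28$ ($F = 4 \left(-7\right) = -28$)
$L{\left(p \right)} = \sqrt{-28 + p}$ ($L{\left(p \right)} = \sqrt{p - 28} = \sqrt{-28 + p}$)
$\left(L{\left(-5 \right)} + \left(39 - 24\right)\right)^{2} = \left(\sqrt{-28 - 5} + \left(39 - 24\right)\right)^{2} = \left(\sqrt{-33} + \left(39 - 24\right)\right)^{2} = \left(i \sqrt{33} + 15\right)^{2} = \left(15 + i \sqrt{33}\right)^{2}$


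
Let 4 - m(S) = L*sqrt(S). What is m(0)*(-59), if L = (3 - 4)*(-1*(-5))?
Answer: -236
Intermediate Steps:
L = -5 (L = -1*5 = -5)
m(S) = 4 + 5*sqrt(S) (m(S) = 4 - (-5)*sqrt(S) = 4 + 5*sqrt(S))
m(0)*(-59) = (4 + 5*sqrt(0))*(-59) = (4 + 5*0)*(-59) = (4 + 0)*(-59) = 4*(-59) = -236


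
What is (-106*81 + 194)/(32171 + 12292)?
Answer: -8392/44463 ≈ -0.18874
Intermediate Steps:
(-106*81 + 194)/(32171 + 12292) = (-8586 + 194)/44463 = -8392*1/44463 = -8392/44463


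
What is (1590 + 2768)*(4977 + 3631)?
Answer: 37513664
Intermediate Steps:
(1590 + 2768)*(4977 + 3631) = 4358*8608 = 37513664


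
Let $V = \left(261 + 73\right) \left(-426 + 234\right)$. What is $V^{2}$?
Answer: $4112400384$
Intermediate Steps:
$V = -64128$ ($V = 334 \left(-192\right) = -64128$)
$V^{2} = \left(-64128\right)^{2} = 4112400384$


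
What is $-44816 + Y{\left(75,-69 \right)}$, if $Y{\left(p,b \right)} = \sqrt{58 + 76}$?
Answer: $-44816 + \sqrt{134} \approx -44804.0$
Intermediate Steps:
$Y{\left(p,b \right)} = \sqrt{134}$
$-44816 + Y{\left(75,-69 \right)} = -44816 + \sqrt{134}$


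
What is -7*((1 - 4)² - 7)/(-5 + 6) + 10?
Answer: -4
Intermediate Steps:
-7*((1 - 4)² - 7)/(-5 + 6) + 10 = -7*((-3)² - 7)/1 + 10 = -7*(9 - 7) + 10 = -14 + 10 = -4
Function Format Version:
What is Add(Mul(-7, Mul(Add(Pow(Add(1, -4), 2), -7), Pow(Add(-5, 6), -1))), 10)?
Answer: -4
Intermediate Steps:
Add(Mul(-7, Mul(Add(Pow(Add(1, -4), 2), -7), Pow(Add(-5, 6), -1))), 10) = Add(Mul(-7, Mul(Add(Pow(-3, 2), -7), Pow(1, -1))), 10) = Add(Mul(-7, Mul(Add(9, -7), 1)), 10) = Add(Mul(-7, Mul(2, 1)), 10) = Add(Mul(-7, 2), 10) = Add(-14, 10) = -4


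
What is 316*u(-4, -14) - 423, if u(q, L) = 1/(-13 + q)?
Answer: -7507/17 ≈ -441.59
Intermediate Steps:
316*u(-4, -14) - 423 = 316/(-13 - 4) - 423 = 316/(-17) - 423 = 316*(-1/17) - 423 = -316/17 - 423 = -7507/17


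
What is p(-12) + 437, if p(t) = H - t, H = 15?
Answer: 464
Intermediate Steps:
p(t) = 15 - t
p(-12) + 437 = (15 - 1*(-12)) + 437 = (15 + 12) + 437 = 27 + 437 = 464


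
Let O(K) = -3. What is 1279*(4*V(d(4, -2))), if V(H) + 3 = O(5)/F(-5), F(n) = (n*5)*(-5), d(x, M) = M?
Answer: -1933848/125 ≈ -15471.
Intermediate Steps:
F(n) = -25*n (F(n) = (5*n)*(-5) = -25*n)
V(H) = -378/125 (V(H) = -3 - 3/((-25*(-5))) = -3 - 3/125 = -378/125)
1279*(4*V(d(4, -2))) = 1279*(4*(-378/125)) = 1279*(-1512/125) = -1933848/125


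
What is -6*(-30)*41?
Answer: 7380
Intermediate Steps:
-6*(-30)*41 = 180*41 = 7380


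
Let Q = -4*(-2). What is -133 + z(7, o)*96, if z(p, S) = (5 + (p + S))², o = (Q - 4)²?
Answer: 75131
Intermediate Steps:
Q = 8
o = 16 (o = (8 - 4)² = 4² = 16)
z(p, S) = (5 + S + p)² (z(p, S) = (5 + (S + p))² = (5 + S + p)²)
-133 + z(7, o)*96 = -133 + (5 + 16 + 7)²*96 = -133 + 28²*96 = -133 + 784*96 = -133 + 75264 = 75131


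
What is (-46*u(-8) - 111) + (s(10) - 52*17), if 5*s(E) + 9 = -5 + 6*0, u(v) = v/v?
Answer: -5219/5 ≈ -1043.8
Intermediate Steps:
u(v) = 1
s(E) = -14/5 (s(E) = -9/5 + (-5 + 6*0)/5 = -9/5 + (-5 + 0)/5 = -9/5 + (1/5)*(-5) = -9/5 - 1 = -14/5)
(-46*u(-8) - 111) + (s(10) - 52*17) = (-46*1 - 111) + (-14/5 - 52*17) = (-46 - 111) + (-14/5 - 884) = -157 - 4434/5 = -5219/5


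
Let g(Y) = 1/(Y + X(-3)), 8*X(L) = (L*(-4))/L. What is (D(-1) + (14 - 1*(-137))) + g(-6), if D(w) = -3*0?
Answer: 1961/13 ≈ 150.85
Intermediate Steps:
D(w) = 0
X(L) = -½ (X(L) = ((L*(-4))/L)/8 = ((-4*L)/L)/8 = (⅛)*(-4) = -½)
g(Y) = 1/(-½ + Y) (g(Y) = 1/(Y - ½) = 1/(-½ + Y))
(D(-1) + (14 - 1*(-137))) + g(-6) = (0 + (14 - 1*(-137))) + 2/(-1 + 2*(-6)) = (0 + (14 + 137)) + 2/(-1 - 12) = (0 + 151) + 2/(-13) = 151 + 2*(-1/13) = 151 - 2/13 = 1961/13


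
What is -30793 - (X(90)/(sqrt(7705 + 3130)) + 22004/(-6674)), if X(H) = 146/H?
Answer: -102745239/3337 - 73*sqrt(10835)/487575 ≈ -30790.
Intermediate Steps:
-30793 - (X(90)/(sqrt(7705 + 3130)) + 22004/(-6674)) = -30793 - ((146/90)/(sqrt(7705 + 3130)) + 22004/(-6674)) = -30793 - ((146*(1/90))/(sqrt(10835)) + 22004*(-1/6674)) = -30793 - (73*(sqrt(10835)/10835)/45 - 11002/3337) = -30793 - (73*sqrt(10835)/487575 - 11002/3337) = -30793 - (-11002/3337 + 73*sqrt(10835)/487575) = -30793 + (11002/3337 - 73*sqrt(10835)/487575) = -102745239/3337 - 73*sqrt(10835)/487575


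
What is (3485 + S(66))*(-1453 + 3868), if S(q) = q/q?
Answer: 8418690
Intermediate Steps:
S(q) = 1
(3485 + S(66))*(-1453 + 3868) = (3485 + 1)*(-1453 + 3868) = 3486*2415 = 8418690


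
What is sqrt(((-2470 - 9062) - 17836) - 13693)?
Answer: 17*I*sqrt(149) ≈ 207.51*I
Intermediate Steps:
sqrt(((-2470 - 9062) - 17836) - 13693) = sqrt((-11532 - 17836) - 13693) = sqrt(-29368 - 13693) = sqrt(-43061) = 17*I*sqrt(149)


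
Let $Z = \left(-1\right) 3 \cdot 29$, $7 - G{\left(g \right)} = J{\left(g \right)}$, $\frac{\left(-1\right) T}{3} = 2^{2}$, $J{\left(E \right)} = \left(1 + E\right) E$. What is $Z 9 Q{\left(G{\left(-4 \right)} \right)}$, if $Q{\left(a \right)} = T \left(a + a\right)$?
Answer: $-93960$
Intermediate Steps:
$J{\left(E \right)} = E \left(1 + E\right)$
$T = -12$ ($T = - 3 \cdot 2^{2} = \left(-3\right) 4 = -12$)
$G{\left(g \right)} = 7 - g \left(1 + g\right)$
$Q{\left(a \right)} = - 24 a$ ($Q{\left(a \right)} = - 12 \left(a + a\right) = - 12 \cdot 2 a = - 24 a$)
$Z = -87$ ($Z = \left(-3\right) 29 = -87$)
$Z 9 Q{\left(G{\left(-4 \right)} \right)} = \left(-87\right) 9 \left(- 24 \left(7 - - 4 \left(1 - 4\right)\right)\right) = - 783 \left(- 24 \left(7 - \left(-4\right) \left(-3\right)\right)\right) = - 783 \left(- 24 \left(7 - 12\right)\right) = - 783 \left(\left(-24\right) \left(-5\right)\right) = \left(-783\right) 120 = -93960$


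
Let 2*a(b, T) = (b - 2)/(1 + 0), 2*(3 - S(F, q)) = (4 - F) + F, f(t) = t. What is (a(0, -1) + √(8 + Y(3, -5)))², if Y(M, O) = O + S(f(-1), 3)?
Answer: 1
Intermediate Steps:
S(F, q) = 1 (S(F, q) = 3 - ((4 - F) + F)/2 = 3 - ½*4 = 3 - 2 = 1)
Y(M, O) = 1 + O (Y(M, O) = O + 1 = 1 + O)
a(b, T) = -1 + b/2 (a(b, T) = ((b - 2)/(1 + 0))/2 = ((-2 + b)/1)/2 = ((-2 + b)*1)/2 = (-2 + b)/2 = -1 + b/2)
(a(0, -1) + √(8 + Y(3, -5)))² = ((-1 + (½)*0) + √(8 + (1 - 5)))² = ((-1 + 0) + √(8 - 4))² = (-1 + √4)² = (-1 + 2)² = 1² = 1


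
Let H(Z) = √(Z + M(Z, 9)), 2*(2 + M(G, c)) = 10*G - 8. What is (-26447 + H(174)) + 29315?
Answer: 2868 + √1038 ≈ 2900.2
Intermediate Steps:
M(G, c) = -6 + 5*G (M(G, c) = -2 + (10*G - 8)/2 = -2 + (-8 + 10*G)/2 = -2 + (-4 + 5*G) = -6 + 5*G)
H(Z) = √(-6 + 6*Z) (H(Z) = √(Z + (-6 + 5*Z)) = √(-6 + 6*Z))
(-26447 + H(174)) + 29315 = (-26447 + √(-6 + 6*174)) + 29315 = (-26447 + √(-6 + 1044)) + 29315 = (-26447 + √1038) + 29315 = 2868 + √1038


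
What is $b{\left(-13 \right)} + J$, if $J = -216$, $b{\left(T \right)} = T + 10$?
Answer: $-219$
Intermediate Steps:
$b{\left(T \right)} = 10 + T$
$b{\left(-13 \right)} + J = \left(10 - 13\right) - 216 = -3 - 216 = -219$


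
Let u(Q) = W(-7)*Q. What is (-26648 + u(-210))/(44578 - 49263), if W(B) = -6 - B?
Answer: 26858/4685 ≈ 5.7328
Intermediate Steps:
u(Q) = Q (u(Q) = (-6 - 1*(-7))*Q = (-6 + 7)*Q = 1*Q = Q)
(-26648 + u(-210))/(44578 - 49263) = (-26648 - 210)/(44578 - 49263) = -26858/(-4685) = -26858*(-1/4685) = 26858/4685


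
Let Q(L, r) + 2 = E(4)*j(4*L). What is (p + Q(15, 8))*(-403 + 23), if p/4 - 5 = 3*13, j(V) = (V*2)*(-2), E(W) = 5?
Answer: 389880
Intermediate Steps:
j(V) = -4*V (j(V) = (2*V)*(-2) = -4*V)
p = 176 (p = 20 + 4*(3*13) = 20 + 4*39 = 20 + 156 = 176)
Q(L, r) = -2 - 80*L (Q(L, r) = -2 + 5*(-16*L) = -2 - 80*L)
(p + Q(15, 8))*(-403 + 23) = (176 + (-2 - 80*15))*(-403 + 23) = (176 + (-2 - 1200))*(-380) = (176 - 1202)*(-380) = -1026*(-380) = 389880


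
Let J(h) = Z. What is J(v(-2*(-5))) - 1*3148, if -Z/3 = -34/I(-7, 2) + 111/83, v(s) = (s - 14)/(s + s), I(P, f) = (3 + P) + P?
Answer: -2886253/913 ≈ -3161.3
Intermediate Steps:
I(P, f) = 3 + 2*P
v(s) = (-14 + s)/(2*s) (v(s) = (-14 + s)/((2*s)) = (-14 + s)*(1/(2*s)) = (-14 + s)/(2*s))
Z = -12129/913 (Z = -3*(-34/(3 + 2*(-7)) + 111/83) = -3*(-34/(3 - 14) + 111*(1/83)) = -3*(-34/(-11) + 111/83) = -3*(-34*(-1/11) + 111/83) = -3*(34/11 + 111/83) = -3*4043/913 = -12129/913 ≈ -13.285)
J(h) = -12129/913
J(v(-2*(-5))) - 1*3148 = -12129/913 - 1*3148 = -12129/913 - 3148 = -2886253/913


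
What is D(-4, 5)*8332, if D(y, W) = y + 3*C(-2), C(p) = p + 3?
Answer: -8332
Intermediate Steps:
C(p) = 3 + p
D(y, W) = 3 + y (D(y, W) = y + 3*(3 - 2) = y + 3*1 = y + 3 = 3 + y)
D(-4, 5)*8332 = (3 - 4)*8332 = -1*8332 = -8332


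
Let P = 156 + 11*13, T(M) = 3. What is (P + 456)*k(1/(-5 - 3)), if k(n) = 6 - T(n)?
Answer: 2265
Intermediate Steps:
k(n) = 3 (k(n) = 6 - 1*3 = 6 - 3 = 3)
P = 299 (P = 156 + 143 = 299)
(P + 456)*k(1/(-5 - 3)) = (299 + 456)*3 = 755*3 = 2265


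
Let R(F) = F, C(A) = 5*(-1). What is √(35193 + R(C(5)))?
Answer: 2*√8797 ≈ 187.58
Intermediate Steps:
C(A) = -5
√(35193 + R(C(5))) = √(35193 - 5) = √35188 = 2*√8797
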